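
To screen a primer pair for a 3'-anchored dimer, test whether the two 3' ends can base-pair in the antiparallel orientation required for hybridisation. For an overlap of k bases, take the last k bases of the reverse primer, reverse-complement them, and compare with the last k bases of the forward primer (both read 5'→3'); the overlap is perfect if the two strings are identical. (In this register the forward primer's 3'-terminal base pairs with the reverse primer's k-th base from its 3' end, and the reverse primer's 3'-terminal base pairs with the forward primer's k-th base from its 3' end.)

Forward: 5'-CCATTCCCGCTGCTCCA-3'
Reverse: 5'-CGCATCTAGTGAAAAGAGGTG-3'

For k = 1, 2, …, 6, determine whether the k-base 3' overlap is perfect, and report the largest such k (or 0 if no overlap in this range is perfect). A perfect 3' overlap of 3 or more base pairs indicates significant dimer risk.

Last 6 bases (5'→3') — forward …GCTCCA, reverse …GAGGTG.
Reverse complement of the reverse primer's last 6 bases: CACCTC; its first k bases are the reverse complement of the reverse primer's last k bases, so a perfect k-base overlap needs the forward primer's last k bases to equal them.
Comparing (forward last k vs required): k=1: A vs C ✗; k=2: CA vs CA ✓; k=3: CCA vs CAC ✗; k=4: TCCA vs CACC ✗; k=5: CTCCA vs CACCT ✗; k=6: GCTCCA vs CACCTC ✗.
Only k = 2 is perfect, so the longest perfect 3' overlap is 2.

Longest perfect overlap: 2 complementary base pairs; below the dimer-risk threshold (threshold 3).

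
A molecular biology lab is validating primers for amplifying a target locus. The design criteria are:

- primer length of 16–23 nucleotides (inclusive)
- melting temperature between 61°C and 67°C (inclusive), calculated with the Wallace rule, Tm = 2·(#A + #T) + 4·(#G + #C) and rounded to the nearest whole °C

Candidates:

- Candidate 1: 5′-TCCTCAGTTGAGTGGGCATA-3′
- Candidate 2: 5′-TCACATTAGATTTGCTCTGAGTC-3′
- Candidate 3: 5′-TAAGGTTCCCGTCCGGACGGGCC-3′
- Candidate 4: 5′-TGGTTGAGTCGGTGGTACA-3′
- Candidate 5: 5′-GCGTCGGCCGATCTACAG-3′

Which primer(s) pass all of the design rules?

Candidate 1 (20 nt, A=4 T=6 G=6 C=4): length 20 ✓; Tm = 2·10 + 4·10 = 60°C, outside 61–67°C ✗ — fails.
Candidate 2 (23 nt, A=5 T=9 G=4 C=5): length 23 ✓; Tm = 2·14 + 4·9 = 64°C ✓ — passes.
Candidate 3 (23 nt, A=3 T=4 G=8 C=8): length 23 ✓; Tm = 2·7 + 4·16 = 78°C, outside 61–67°C ✗ — fails.
Candidate 4 (19 nt, A=3 T=6 G=8 C=2): length 19 ✓; Tm = 2·9 + 4·10 = 58°C, outside 61–67°C ✗ — fails.
Candidate 5 (18 nt, A=3 T=3 G=6 C=6): length 18 ✓; Tm = 2·6 + 4·12 = 60°C, outside 61–67°C ✗ — fails.

Candidate 2 only.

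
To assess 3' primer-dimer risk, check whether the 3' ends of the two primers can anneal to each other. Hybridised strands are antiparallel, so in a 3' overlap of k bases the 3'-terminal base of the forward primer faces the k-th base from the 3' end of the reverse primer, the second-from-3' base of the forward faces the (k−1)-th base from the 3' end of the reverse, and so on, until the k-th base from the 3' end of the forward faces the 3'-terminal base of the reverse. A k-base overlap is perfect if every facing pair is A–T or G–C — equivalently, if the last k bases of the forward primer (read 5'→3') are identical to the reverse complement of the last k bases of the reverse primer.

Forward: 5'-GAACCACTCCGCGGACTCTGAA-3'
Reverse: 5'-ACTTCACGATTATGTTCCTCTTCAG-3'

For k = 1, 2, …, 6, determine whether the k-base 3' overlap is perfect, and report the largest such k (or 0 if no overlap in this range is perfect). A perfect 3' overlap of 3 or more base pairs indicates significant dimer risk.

Last 6 bases (5'→3') — forward …TCTGAA, reverse …CTTCAG.
Reverse complement of the reverse primer's last 6 bases: CTGAAG; its first k bases are the reverse complement of the reverse primer's last k bases, so a perfect k-base overlap needs the forward primer's last k bases to equal them.
Comparing (forward last k vs required): k=1: A vs C ✗; k=2: AA vs CT ✗; k=3: GAA vs CTG ✗; k=4: TGAA vs CTGA ✗; k=5: CTGAA vs CTGAA ✓; k=6: TCTGAA vs CTGAAG ✗.
Only k = 5 is perfect, so the longest perfect 3' overlap is 5.

Longest perfect overlap: 5 complementary base pairs; significant dimer risk (threshold 3).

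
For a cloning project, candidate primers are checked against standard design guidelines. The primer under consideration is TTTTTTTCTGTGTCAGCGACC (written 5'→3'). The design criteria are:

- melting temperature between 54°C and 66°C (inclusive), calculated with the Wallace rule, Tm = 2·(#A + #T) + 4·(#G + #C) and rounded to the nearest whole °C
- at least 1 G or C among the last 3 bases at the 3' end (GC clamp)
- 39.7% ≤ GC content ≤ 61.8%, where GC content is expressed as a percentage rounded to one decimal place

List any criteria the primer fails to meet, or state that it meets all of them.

Base counts: A=2, T=10, G=4, C=5 (length 21).
Tm: Tm = 2·12 + 4·9 = 60°C ✓
GC clamp: 3' end ACC has 2 G/C ✓
GC content: GC 9/21 = 42.9% ✓

Meets all criteria.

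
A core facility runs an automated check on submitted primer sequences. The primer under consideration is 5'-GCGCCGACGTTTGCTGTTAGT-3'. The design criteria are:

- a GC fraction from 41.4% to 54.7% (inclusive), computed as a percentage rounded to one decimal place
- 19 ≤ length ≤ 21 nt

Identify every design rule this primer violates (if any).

Base counts: A=2, T=7, G=7, C=5 (length 21).
GC content: GC 12/21 = 57.1%, outside 41.4–54.7% ✗
length: length 21 ✓

Fails: GC content.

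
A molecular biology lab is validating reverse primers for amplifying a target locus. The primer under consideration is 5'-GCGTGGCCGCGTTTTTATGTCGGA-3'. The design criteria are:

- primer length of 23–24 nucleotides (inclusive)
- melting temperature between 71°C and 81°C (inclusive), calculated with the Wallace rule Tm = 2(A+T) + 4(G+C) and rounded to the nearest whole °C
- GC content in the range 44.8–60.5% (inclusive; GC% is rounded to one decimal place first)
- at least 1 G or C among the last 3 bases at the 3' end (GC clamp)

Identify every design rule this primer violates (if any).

Meets all criteria.

Base counts: A=2, T=8, G=9, C=5 (length 24).
length: length 24 ✓
Tm: Tm = 2·10 + 4·14 = 76°C ✓
GC content: GC 14/24 = 58.3% ✓
GC clamp: 3' end GGA has 2 G/C ✓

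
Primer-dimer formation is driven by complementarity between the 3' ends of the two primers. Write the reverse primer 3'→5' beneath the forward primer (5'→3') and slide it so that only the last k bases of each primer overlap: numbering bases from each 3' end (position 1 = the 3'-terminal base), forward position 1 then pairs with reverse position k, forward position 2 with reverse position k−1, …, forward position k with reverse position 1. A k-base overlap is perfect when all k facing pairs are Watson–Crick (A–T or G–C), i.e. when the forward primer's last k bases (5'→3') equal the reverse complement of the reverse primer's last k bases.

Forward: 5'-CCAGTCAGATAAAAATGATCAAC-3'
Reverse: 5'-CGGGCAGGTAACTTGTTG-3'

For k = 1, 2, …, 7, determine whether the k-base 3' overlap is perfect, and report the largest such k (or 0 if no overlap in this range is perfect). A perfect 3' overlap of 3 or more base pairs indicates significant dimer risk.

Longest perfect overlap: 4 complementary base pairs; significant dimer risk (threshold 3).

Last 7 bases (5'→3') — forward …GATCAAC, reverse …CTTGTTG.
Reverse complement of the reverse primer's last 7 bases: CAACAAG; its first k bases are the reverse complement of the reverse primer's last k bases, so a perfect k-base overlap needs the forward primer's last k bases to equal them.
Comparing (forward last k vs required): k=1: C vs C ✓; k=2: AC vs CA ✗; k=3: AAC vs CAA ✗; k=4: CAAC vs CAAC ✓; k=5: TCAAC vs CAACA ✗; k=6: ATCAAC vs CAACAA ✗; k=7: GATCAAC vs CAACAAG ✗.
Perfect overlaps at k = 1, 4; the largest is 4.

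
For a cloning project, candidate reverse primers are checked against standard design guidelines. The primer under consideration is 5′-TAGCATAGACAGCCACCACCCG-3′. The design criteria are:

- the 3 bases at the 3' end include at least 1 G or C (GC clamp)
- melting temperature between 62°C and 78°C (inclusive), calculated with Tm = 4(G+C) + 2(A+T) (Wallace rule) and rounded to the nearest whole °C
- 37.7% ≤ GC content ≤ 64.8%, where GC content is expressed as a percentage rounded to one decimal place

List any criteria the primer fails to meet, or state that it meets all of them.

Base counts: A=7, T=2, G=4, C=9 (length 22).
GC clamp: 3' end CCG has 3 G/C ✓
Tm: Tm = 2·9 + 4·13 = 70°C ✓
GC content: GC 13/22 = 59.1% ✓

Meets all criteria.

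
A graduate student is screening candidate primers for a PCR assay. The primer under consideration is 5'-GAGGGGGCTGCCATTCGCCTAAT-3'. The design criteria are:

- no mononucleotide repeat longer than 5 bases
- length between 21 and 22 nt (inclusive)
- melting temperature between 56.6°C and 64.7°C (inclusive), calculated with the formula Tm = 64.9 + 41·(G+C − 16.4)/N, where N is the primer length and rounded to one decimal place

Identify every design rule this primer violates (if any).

Base counts: A=4, T=5, G=8, C=6 (length 23).
homopolymer run: longest run = 5 ✓
length: length 23, outside 21–22 ✗
Tm: Tm = 64.9 + 41·(14 − 16.4)/23 = 60.6°C ✓

Fails: length.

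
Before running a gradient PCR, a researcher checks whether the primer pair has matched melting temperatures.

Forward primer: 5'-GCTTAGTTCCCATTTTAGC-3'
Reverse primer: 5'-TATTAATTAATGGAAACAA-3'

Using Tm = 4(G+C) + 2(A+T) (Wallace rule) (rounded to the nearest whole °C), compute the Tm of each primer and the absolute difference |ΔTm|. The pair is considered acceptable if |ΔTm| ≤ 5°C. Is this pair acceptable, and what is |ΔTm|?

|ΔTm| = 10°C; the pair is not acceptable.

Forward: A=3 T=8 G=3 C=5 → Tm = 2·11 + 4·8 = 54°C.
Reverse: A=10 T=6 G=2 C=1 → Tm = 2·16 + 4·3 = 44°C.
|ΔTm| = |54 − 44| = 10°C, > 5°C.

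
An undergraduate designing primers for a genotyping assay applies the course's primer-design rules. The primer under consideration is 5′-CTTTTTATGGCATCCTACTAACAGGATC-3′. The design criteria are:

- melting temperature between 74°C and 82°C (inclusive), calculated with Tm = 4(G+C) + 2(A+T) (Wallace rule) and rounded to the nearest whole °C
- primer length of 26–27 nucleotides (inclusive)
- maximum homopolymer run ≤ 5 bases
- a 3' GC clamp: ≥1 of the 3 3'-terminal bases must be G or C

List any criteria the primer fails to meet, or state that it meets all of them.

Base counts: A=7, T=10, G=4, C=7 (length 28).
Tm: Tm = 2·17 + 4·11 = 78°C ✓
length: length 28, outside 26–27 ✗
homopolymer run: longest run = 5 ✓
GC clamp: 3' end ATC has 1 G/C ✓

Fails: length.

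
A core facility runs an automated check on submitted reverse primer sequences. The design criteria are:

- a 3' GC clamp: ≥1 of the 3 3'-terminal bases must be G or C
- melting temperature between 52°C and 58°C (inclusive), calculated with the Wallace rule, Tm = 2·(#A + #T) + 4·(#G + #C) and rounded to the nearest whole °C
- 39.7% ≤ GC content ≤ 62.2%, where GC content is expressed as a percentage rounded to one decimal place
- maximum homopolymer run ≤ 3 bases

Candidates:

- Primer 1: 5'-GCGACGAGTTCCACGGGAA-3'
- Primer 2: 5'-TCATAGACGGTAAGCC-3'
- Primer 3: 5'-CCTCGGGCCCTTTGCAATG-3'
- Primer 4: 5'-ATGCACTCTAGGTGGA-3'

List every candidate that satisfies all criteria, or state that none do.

None of the candidates satisfy all criteria.

Primer 1 (19 nt, A=5 T=2 G=7 C=5): 3' end GAA has 1 G/C ✓; Tm = 2·7 + 4·12 = 62°C, outside 52–58°C ✗; GC 12/19 = 63.2%, outside 39.7–62.2% ✗; longest run = 3 ✓ — fails.
Primer 2 (16 nt, A=5 T=3 G=4 C=4): 3' end GCC has 3 G/C ✓; Tm = 2·8 + 4·8 = 48°C, outside 52–58°C ✗; GC 8/16 = 50.0% ✓; longest run = 2 ✓ — fails.
Primer 3 (19 nt, A=2 T=5 G=5 C=7): 3' end ATG has 1 G/C ✓; Tm = 2·7 + 4·12 = 62°C, outside 52–58°C ✗; GC 12/19 = 63.2%, outside 39.7–62.2% ✗; longest run = 3 ✓ — fails.
Primer 4 (16 nt, A=4 T=4 G=5 C=3): 3' end GGA has 2 G/C ✓; Tm = 2·8 + 4·8 = 48°C, outside 52–58°C ✗; GC 8/16 = 50.0% ✓; longest run = 2 ✓ — fails.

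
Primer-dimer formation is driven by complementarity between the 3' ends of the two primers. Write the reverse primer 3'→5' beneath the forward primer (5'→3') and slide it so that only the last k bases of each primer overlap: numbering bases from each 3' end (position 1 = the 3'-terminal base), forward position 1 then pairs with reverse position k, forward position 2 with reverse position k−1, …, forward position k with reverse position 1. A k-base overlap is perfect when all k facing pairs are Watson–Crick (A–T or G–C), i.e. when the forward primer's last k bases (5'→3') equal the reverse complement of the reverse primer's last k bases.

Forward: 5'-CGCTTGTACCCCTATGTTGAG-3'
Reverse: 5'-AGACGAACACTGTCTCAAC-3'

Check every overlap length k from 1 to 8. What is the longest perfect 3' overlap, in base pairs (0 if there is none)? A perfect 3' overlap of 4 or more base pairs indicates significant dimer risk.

Longest perfect overlap: 6 complementary base pairs; significant dimer risk (threshold 4).

Last 8 bases (5'→3') — forward …ATGTTGAG, reverse …GTCTCAAC.
Reverse complement of the reverse primer's last 8 bases: GTTGAGAC; its first k bases are the reverse complement of the reverse primer's last k bases, so a perfect k-base overlap needs the forward primer's last k bases to equal them.
Comparing (forward last k vs required): k=1: G vs G ✓; k=2: AG vs GT ✗; k=3: GAG vs GTT ✗; k=4: TGAG vs GTTG ✗; k=5: TTGAG vs GTTGA ✗; k=6: GTTGAG vs GTTGAG ✓; k=7: TGTTGAG vs GTTGAGA ✗; k=8: ATGTTGAG vs GTTGAGAC ✗.
Perfect overlaps at k = 1, 6; the largest is 6.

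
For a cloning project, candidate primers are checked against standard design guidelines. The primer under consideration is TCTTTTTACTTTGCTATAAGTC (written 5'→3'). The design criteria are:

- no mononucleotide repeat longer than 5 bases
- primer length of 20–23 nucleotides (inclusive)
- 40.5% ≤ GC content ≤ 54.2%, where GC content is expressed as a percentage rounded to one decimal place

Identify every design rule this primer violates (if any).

Base counts: A=4, T=12, G=2, C=4 (length 22).
homopolymer run: longest run = 5 ✓
length: length 22 ✓
GC content: GC 6/22 = 27.3%, outside 40.5–54.2% ✗

Fails: GC content.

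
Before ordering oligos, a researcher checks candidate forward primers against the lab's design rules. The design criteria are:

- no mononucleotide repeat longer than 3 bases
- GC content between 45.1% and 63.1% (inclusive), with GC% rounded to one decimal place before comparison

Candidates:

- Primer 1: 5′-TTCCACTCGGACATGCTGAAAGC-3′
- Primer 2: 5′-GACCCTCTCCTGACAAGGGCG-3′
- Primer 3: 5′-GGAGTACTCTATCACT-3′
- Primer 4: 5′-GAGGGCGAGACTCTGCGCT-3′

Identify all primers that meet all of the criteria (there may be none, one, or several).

Primer 1 only.

Primer 1 (23 nt, A=6 T=5 G=5 C=7): longest run = 3 ✓; GC 12/23 = 52.2% ✓ — passes.
Primer 2 (21 nt, A=4 T=3 G=6 C=8): longest run = 3 ✓; GC 14/21 = 66.7%, outside 45.1–63.1% ✗ — fails.
Primer 3 (16 nt, A=4 T=5 G=3 C=4): longest run = 2 ✓; GC 7/16 = 43.8%, outside 45.1–63.1% ✗ — fails.
Primer 4 (19 nt, A=3 T=3 G=8 C=5): longest run = 3 ✓; GC 13/19 = 68.4%, outside 45.1–63.1% ✗ — fails.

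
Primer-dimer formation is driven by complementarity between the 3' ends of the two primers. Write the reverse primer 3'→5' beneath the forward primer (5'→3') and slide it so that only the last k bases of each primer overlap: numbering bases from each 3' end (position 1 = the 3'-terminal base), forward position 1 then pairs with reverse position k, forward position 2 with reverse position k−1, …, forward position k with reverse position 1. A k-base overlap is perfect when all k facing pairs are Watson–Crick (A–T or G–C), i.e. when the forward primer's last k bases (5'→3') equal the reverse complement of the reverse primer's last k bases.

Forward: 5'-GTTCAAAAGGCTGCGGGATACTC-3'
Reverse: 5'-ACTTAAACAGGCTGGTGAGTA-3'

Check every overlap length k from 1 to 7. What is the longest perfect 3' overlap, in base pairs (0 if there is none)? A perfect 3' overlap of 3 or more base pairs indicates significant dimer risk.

Last 7 bases (5'→3') — forward …GATACTC, reverse …GTGAGTA.
Reverse complement of the reverse primer's last 7 bases: TACTCAC; its first k bases are the reverse complement of the reverse primer's last k bases, so a perfect k-base overlap needs the forward primer's last k bases to equal them.
Comparing (forward last k vs required): k=1: C vs T ✗; k=2: TC vs TA ✗; k=3: CTC vs TAC ✗; k=4: ACTC vs TACT ✗; k=5: TACTC vs TACTC ✓; k=6: ATACTC vs TACTCA ✗; k=7: GATACTC vs TACTCAC ✗.
Only k = 5 is perfect, so the longest perfect 3' overlap is 5.

Longest perfect overlap: 5 complementary base pairs; significant dimer risk (threshold 3).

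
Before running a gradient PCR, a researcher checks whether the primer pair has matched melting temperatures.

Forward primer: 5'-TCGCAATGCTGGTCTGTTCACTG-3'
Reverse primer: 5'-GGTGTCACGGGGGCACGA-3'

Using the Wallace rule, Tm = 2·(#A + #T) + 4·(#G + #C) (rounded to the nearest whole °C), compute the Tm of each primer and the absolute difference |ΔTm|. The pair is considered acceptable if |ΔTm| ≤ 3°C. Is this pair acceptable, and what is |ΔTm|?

|ΔTm| = 8°C; the pair is not acceptable.

Forward: A=3 T=8 G=6 C=6 → Tm = 2·11 + 4·12 = 70°C.
Reverse: A=3 T=2 G=9 C=4 → Tm = 2·5 + 4·13 = 62°C.
|ΔTm| = |70 − 62| = 8°C, > 3°C.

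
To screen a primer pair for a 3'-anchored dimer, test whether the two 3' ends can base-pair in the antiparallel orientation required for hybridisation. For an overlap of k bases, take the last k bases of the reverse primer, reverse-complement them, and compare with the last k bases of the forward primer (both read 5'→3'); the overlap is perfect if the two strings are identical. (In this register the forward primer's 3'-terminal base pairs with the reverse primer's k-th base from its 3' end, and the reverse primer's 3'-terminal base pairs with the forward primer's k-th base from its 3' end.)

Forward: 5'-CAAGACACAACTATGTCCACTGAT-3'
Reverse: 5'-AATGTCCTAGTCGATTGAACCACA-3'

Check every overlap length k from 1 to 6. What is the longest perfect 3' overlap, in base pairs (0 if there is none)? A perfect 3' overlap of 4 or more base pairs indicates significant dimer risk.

Longest perfect overlap: 1 complementary base pair; below the dimer-risk threshold (threshold 4).

Last 6 bases (5'→3') — forward …ACTGAT, reverse …ACCACA.
Reverse complement of the reverse primer's last 6 bases: TGTGGT; its first k bases are the reverse complement of the reverse primer's last k bases, so a perfect k-base overlap needs the forward primer's last k bases to equal them.
Comparing (forward last k vs required): k=1: T vs T ✓; k=2: AT vs TG ✗; k=3: GAT vs TGT ✗; k=4: TGAT vs TGTG ✗; k=5: CTGAT vs TGTGG ✗; k=6: ACTGAT vs TGTGGT ✗.
Only k = 1 is perfect, so the longest perfect 3' overlap is 1.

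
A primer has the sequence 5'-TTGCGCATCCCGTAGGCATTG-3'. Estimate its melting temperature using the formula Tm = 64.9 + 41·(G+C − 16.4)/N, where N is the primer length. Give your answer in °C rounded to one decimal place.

56.3°C

Base counts: A=3, T=6, G=6, C=6; G+C = 12, N = 21.
Tm = 64.9 + 41·(12 − 16.4)/21 = 64.9 + -180.40/21 = 56.3°C.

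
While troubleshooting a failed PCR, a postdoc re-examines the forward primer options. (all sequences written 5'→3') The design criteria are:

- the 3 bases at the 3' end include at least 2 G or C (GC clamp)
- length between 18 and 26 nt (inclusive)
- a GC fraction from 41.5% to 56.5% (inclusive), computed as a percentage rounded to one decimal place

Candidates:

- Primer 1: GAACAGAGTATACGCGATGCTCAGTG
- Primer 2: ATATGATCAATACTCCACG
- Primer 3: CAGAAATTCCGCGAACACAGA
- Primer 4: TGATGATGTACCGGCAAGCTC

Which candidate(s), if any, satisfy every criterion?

Primer 1 (26 nt, A=8 T=5 G=8 C=5): 3' end GTG has 2 G/C ✓; length 26 ✓; GC 13/26 = 50.0% ✓ — passes.
Primer 2 (19 nt, A=7 T=5 G=2 C=5): 3' end ACG has 2 G/C ✓; length 19 ✓; GC 7/19 = 36.8%, outside 41.5–56.5% ✗ — fails.
Primer 3 (21 nt, A=9 T=2 G=4 C=6): 3' end AGA has 1 G/C, need ≥2 ✗; length 21 ✓; GC 10/21 = 47.6% ✓ — fails.
Primer 4 (21 nt, A=5 T=5 G=6 C=5): 3' end CTC has 2 G/C ✓; length 21 ✓; GC 11/21 = 52.4% ✓ — passes.

Primer 1 and Primer 4.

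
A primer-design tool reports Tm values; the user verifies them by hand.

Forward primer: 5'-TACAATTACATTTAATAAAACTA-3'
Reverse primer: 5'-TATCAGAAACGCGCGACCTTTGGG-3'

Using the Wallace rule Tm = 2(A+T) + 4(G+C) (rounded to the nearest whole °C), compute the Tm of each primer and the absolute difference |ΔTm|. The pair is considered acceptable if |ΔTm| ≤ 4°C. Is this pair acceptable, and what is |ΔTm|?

|ΔTm| = 22°C; the pair is not acceptable.

Forward: A=12 T=8 G=0 C=3 → Tm = 2·20 + 4·3 = 52°C.
Reverse: A=6 T=5 G=7 C=6 → Tm = 2·11 + 4·13 = 74°C.
|ΔTm| = |52 − 74| = 22°C, > 4°C.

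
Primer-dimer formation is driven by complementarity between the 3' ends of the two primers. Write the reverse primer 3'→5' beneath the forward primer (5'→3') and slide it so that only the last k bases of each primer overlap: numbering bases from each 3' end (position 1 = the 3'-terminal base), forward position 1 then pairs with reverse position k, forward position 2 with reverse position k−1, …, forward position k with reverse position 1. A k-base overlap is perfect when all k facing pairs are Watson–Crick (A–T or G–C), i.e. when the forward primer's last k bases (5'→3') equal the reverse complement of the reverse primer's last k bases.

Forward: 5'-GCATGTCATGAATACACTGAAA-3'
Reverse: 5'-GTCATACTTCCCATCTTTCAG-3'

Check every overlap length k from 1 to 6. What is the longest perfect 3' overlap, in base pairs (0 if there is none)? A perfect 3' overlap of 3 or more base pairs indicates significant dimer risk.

Last 6 bases (5'→3') — forward …CTGAAA, reverse …TTTCAG.
Reverse complement of the reverse primer's last 6 bases: CTGAAA; its first k bases are the reverse complement of the reverse primer's last k bases, so a perfect k-base overlap needs the forward primer's last k bases to equal them.
Comparing (forward last k vs required): k=1: A vs C ✗; k=2: AA vs CT ✗; k=3: AAA vs CTG ✗; k=4: GAAA vs CTGA ✗; k=5: TGAAA vs CTGAA ✗; k=6: CTGAAA vs CTGAAA ✓.
Only k = 6 is perfect, so the longest perfect 3' overlap is 6.

Longest perfect overlap: 6 complementary base pairs; significant dimer risk (threshold 3).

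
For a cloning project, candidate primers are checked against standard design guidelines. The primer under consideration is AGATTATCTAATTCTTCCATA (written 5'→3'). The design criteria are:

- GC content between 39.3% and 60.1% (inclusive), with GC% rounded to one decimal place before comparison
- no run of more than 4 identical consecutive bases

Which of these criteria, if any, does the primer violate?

Base counts: A=7, T=9, G=1, C=4 (length 21).
GC content: GC 5/21 = 23.8%, outside 39.3–60.1% ✗
homopolymer run: longest run = 2 ✓

Fails: GC content.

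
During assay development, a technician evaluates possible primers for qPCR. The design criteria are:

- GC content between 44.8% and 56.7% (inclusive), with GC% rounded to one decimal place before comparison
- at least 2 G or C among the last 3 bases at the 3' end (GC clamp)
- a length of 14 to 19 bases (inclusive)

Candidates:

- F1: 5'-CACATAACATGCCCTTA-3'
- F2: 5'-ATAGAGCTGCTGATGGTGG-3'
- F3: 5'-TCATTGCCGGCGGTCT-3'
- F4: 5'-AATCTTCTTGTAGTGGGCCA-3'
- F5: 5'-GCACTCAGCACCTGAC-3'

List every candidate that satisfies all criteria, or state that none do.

F2 only.

F1 (17 nt, A=6 T=4 G=1 C=6): GC 7/17 = 41.2%, outside 44.8–56.7% ✗; 3' end TTA has 0 G/C, need ≥2 ✗; length 17 ✓ — fails.
F2 (19 nt, A=4 T=5 G=8 C=2): GC 10/19 = 52.6% ✓; 3' end TGG has 2 G/C ✓; length 19 ✓ — passes.
F3 (16 nt, A=1 T=5 G=5 C=5): GC 10/16 = 62.5%, outside 44.8–56.7% ✗; 3' end TCT has 1 G/C, need ≥2 ✗; length 16 ✓ — fails.
F4 (20 nt, A=4 T=7 G=5 C=4): GC 9/20 = 45.0% ✓; 3' end CCA has 2 G/C ✓; length 20, outside 14–19 ✗ — fails.
F5 (16 nt, A=4 T=2 G=3 C=7): GC 10/16 = 62.5%, outside 44.8–56.7% ✗; 3' end GAC has 2 G/C ✓; length 16 ✓ — fails.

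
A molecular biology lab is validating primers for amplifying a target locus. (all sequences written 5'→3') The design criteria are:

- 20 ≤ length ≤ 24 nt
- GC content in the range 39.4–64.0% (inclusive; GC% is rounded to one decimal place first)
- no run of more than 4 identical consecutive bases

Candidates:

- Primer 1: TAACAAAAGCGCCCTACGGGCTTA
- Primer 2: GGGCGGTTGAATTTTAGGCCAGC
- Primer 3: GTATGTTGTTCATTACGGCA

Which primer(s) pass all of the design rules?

Primer 1, Primer 2 and Primer 3.

Primer 1 (24 nt, A=8 T=4 G=5 C=7): length 24 ✓; GC 12/24 = 50.0% ✓; longest run = 4 ✓ — passes.
Primer 2 (23 nt, A=4 T=6 G=9 C=4): length 23 ✓; GC 13/23 = 56.5% ✓; longest run = 4 ✓ — passes.
Primer 3 (20 nt, A=4 T=8 G=5 C=3): length 20 ✓; GC 8/20 = 40.0% ✓; longest run = 2 ✓ — passes.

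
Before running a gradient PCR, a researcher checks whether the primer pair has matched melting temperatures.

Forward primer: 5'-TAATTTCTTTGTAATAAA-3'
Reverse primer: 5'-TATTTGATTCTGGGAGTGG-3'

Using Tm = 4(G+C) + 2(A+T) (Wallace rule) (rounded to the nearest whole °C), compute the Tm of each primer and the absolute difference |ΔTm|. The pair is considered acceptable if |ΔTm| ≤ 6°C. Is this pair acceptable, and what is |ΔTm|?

|ΔTm| = 14°C; the pair is not acceptable.

Forward: A=7 T=9 G=1 C=1 → Tm = 2·16 + 4·2 = 40°C.
Reverse: A=3 T=8 G=7 C=1 → Tm = 2·11 + 4·8 = 54°C.
|ΔTm| = |40 − 54| = 14°C, > 6°C.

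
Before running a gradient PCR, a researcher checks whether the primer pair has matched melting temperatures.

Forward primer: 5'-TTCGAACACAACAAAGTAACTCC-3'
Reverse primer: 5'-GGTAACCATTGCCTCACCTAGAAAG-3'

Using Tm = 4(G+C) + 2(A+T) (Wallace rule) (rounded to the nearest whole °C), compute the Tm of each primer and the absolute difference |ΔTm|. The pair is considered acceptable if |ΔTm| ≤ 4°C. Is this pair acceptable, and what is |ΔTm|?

Forward: A=10 T=4 G=2 C=7 → Tm = 2·14 + 4·9 = 64°C.
Reverse: A=8 T=5 G=5 C=7 → Tm = 2·13 + 4·12 = 74°C.
|ΔTm| = |64 − 74| = 10°C, > 4°C.

|ΔTm| = 10°C; the pair is not acceptable.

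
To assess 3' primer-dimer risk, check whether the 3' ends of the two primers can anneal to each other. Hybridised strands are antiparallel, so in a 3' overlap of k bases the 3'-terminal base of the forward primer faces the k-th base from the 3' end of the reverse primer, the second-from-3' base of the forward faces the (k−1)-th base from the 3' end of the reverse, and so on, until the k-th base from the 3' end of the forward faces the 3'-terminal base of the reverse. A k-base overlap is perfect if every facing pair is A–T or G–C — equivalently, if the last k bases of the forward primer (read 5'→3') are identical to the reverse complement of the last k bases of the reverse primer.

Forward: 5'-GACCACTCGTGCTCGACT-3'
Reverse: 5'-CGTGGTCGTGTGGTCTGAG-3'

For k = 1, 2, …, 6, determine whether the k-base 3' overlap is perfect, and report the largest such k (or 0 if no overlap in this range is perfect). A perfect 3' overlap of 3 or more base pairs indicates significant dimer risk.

Longest perfect overlap: 2 complementary base pairs; below the dimer-risk threshold (threshold 3).

Last 6 bases (5'→3') — forward …TCGACT, reverse …TCTGAG.
Reverse complement of the reverse primer's last 6 bases: CTCAGA; its first k bases are the reverse complement of the reverse primer's last k bases, so a perfect k-base overlap needs the forward primer's last k bases to equal them.
Comparing (forward last k vs required): k=1: T vs C ✗; k=2: CT vs CT ✓; k=3: ACT vs CTC ✗; k=4: GACT vs CTCA ✗; k=5: CGACT vs CTCAG ✗; k=6: TCGACT vs CTCAGA ✗.
Only k = 2 is perfect, so the longest perfect 3' overlap is 2.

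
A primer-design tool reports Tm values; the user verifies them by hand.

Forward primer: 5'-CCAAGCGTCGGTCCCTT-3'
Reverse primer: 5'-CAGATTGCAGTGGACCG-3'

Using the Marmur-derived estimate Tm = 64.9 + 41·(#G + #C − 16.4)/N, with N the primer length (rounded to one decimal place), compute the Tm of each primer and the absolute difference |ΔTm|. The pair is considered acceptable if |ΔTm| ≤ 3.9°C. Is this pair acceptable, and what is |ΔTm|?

Forward: G+C = 11, N = 17 → Tm = 64.9 + 41·(11 − 16.4)/17 = 51.9°C.
Reverse: G+C = 10, N = 17 → Tm = 64.9 + 41·(10 − 16.4)/17 = 49.5°C.
|ΔTm| = |51.9 − 49.5| = 2.4°C, ≤ 3.9°C.

|ΔTm| = 2.4°C; the pair is acceptable.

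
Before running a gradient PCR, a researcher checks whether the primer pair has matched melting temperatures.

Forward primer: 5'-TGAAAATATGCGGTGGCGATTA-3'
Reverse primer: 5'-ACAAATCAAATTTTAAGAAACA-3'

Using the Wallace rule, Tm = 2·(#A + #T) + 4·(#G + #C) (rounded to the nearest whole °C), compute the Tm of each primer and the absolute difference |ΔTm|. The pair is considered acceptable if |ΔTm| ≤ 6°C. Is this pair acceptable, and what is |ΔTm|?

|ΔTm| = 10°C; the pair is not acceptable.

Forward: A=7 T=6 G=7 C=2 → Tm = 2·13 + 4·9 = 62°C.
Reverse: A=13 T=5 G=1 C=3 → Tm = 2·18 + 4·4 = 52°C.
|ΔTm| = |62 − 52| = 10°C, > 6°C.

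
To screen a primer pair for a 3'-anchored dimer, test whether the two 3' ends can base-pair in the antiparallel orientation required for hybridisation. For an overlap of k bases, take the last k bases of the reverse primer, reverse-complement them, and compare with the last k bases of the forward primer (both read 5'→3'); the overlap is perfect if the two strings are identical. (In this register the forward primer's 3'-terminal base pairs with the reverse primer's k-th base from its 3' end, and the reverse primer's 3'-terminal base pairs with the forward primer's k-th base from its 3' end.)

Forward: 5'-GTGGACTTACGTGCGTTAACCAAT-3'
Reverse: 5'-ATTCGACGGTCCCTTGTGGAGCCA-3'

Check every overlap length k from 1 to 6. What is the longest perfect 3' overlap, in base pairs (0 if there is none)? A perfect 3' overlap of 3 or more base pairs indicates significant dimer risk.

Last 6 bases (5'→3') — forward …ACCAAT, reverse …GAGCCA.
Reverse complement of the reverse primer's last 6 bases: TGGCTC; its first k bases are the reverse complement of the reverse primer's last k bases, so a perfect k-base overlap needs the forward primer's last k bases to equal them.
Comparing (forward last k vs required): k=1: T vs T ✓; k=2: AT vs TG ✗; k=3: AAT vs TGG ✗; k=4: CAAT vs TGGC ✗; k=5: CCAAT vs TGGCT ✗; k=6: ACCAAT vs TGGCTC ✗.
Only k = 1 is perfect, so the longest perfect 3' overlap is 1.

Longest perfect overlap: 1 complementary base pair; below the dimer-risk threshold (threshold 3).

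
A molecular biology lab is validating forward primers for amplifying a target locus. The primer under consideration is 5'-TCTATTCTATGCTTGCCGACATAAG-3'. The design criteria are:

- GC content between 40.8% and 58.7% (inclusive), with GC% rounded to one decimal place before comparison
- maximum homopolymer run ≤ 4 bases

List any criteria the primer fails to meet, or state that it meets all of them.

Fails: GC content.

Base counts: A=6, T=9, G=4, C=6 (length 25).
GC content: GC 10/25 = 40.0%, outside 40.8–58.7% ✗
homopolymer run: longest run = 2 ✓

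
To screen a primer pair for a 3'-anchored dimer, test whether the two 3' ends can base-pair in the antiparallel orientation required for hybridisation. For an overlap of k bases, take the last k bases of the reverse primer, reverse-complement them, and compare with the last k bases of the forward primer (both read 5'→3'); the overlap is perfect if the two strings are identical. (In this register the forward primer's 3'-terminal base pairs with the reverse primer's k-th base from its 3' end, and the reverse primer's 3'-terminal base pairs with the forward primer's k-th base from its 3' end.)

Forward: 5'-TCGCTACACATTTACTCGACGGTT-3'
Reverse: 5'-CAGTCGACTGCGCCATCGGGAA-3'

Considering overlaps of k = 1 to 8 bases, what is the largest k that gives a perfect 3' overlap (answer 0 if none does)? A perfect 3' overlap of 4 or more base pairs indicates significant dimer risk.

Last 8 bases (5'→3') — forward …CGACGGTT, reverse …ATCGGGAA.
Reverse complement of the reverse primer's last 8 bases: TTCCCGAT; its first k bases are the reverse complement of the reverse primer's last k bases, so a perfect k-base overlap needs the forward primer's last k bases to equal them.
Comparing (forward last k vs required): k=1: T vs T ✓; k=2: TT vs TT ✓; k=3: GTT vs TTC ✗; k=4: GGTT vs TTCC ✗; k=5: CGGTT vs TTCCC ✗; k=6: ACGGTT vs TTCCCG ✗; k=7: GACGGTT vs TTCCCGA ✗; k=8: CGACGGTT vs TTCCCGAT ✗.
Perfect overlaps at k = 1, 2; the largest is 2.

Longest perfect overlap: 2 complementary base pairs; below the dimer-risk threshold (threshold 4).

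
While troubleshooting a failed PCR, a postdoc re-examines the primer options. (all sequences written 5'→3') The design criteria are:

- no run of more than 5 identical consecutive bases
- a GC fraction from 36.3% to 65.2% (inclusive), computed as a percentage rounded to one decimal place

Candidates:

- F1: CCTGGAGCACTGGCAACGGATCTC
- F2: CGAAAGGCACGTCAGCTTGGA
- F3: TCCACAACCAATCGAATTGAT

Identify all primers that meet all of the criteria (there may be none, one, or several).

F1 (24 nt, A=5 T=4 G=7 C=8): longest run = 2 ✓; GC 15/24 = 62.5% ✓ — passes.
F2 (21 nt, A=6 T=3 G=7 C=5): longest run = 3 ✓; GC 12/21 = 57.1% ✓ — passes.
F3 (21 nt, A=8 T=5 G=2 C=6): longest run = 2 ✓; GC 8/21 = 38.1% ✓ — passes.

F1, F2 and F3.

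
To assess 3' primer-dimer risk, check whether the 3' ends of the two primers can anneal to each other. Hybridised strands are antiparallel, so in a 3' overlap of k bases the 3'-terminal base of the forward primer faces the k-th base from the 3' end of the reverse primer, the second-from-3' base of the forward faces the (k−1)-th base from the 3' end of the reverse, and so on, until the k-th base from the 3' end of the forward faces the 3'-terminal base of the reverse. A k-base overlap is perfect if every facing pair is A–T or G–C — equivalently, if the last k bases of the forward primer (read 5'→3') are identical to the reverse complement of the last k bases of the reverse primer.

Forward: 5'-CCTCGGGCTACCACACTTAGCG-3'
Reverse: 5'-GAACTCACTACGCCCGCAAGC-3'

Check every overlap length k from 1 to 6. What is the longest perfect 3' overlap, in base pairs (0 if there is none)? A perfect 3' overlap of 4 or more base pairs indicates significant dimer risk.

Longest perfect overlap: 1 complementary base pair; below the dimer-risk threshold (threshold 4).

Last 6 bases (5'→3') — forward …TTAGCG, reverse …GCAAGC.
Reverse complement of the reverse primer's last 6 bases: GCTTGC; its first k bases are the reverse complement of the reverse primer's last k bases, so a perfect k-base overlap needs the forward primer's last k bases to equal them.
Comparing (forward last k vs required): k=1: G vs G ✓; k=2: CG vs GC ✗; k=3: GCG vs GCT ✗; k=4: AGCG vs GCTT ✗; k=5: TAGCG vs GCTTG ✗; k=6: TTAGCG vs GCTTGC ✗.
Only k = 1 is perfect, so the longest perfect 3' overlap is 1.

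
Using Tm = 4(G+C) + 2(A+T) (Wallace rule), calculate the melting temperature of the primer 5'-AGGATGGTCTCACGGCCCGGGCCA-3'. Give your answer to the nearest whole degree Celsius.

Base counts: A=4, T=3, G=9, C=8 (length 24).
Tm = 2·(4+3) + 4·(9+8) = 2·7 + 4·17 = 14 + 68 = 82°C.

82°C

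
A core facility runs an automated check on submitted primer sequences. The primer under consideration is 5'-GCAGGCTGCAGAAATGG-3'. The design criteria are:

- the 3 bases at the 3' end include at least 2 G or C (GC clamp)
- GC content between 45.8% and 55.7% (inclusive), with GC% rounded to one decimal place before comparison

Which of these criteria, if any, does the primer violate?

Base counts: A=5, T=2, G=7, C=3 (length 17).
GC clamp: 3' end TGG has 2 G/C ✓
GC content: GC 10/17 = 58.8%, outside 45.8–55.7% ✗

Fails: GC content.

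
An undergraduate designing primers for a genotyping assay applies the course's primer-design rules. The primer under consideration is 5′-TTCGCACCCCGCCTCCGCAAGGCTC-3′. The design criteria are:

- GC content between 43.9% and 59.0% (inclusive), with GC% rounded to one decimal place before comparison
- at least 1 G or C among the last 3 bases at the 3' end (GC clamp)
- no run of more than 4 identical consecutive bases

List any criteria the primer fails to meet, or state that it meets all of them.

Base counts: A=3, T=4, G=5, C=13 (length 25).
GC content: GC 18/25 = 72.0%, outside 43.9–59.0% ✗
GC clamp: 3' end CTC has 2 G/C ✓
homopolymer run: longest run = 4 ✓

Fails: GC content.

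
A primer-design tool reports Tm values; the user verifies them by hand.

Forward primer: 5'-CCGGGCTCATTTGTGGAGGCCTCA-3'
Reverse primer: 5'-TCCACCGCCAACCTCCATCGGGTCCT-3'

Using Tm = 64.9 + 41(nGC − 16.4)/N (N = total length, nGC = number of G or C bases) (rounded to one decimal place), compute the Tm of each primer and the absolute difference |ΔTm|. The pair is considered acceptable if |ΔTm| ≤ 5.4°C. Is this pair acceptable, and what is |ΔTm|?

Forward: G+C = 15, N = 24 → Tm = 64.9 + 41·(15 − 16.4)/24 = 62.5°C.
Reverse: G+C = 17, N = 26 → Tm = 64.9 + 41·(17 − 16.4)/26 = 65.8°C.
|ΔTm| = |62.5 − 65.8| = 3.3°C, ≤ 5.4°C.

|ΔTm| = 3.3°C; the pair is acceptable.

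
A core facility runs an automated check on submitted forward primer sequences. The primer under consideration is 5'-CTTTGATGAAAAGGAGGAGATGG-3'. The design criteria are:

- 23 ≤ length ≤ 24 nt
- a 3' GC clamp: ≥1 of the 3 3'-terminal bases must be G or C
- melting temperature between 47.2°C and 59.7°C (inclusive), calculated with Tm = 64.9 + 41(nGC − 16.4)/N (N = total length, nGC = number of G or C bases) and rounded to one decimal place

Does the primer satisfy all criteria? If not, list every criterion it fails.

Meets all criteria.

Base counts: A=8, T=5, G=9, C=1 (length 23).
length: length 23 ✓
GC clamp: 3' end TGG has 2 G/C ✓
Tm: Tm = 64.9 + 41·(10 − 16.4)/23 = 53.5°C ✓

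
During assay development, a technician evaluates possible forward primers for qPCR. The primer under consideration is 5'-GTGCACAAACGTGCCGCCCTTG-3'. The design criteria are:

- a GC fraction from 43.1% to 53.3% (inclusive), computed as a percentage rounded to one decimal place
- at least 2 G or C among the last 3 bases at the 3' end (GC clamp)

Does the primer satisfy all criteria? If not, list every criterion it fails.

Fails: GC content, GC clamp.

Base counts: A=4, T=4, G=6, C=8 (length 22).
GC content: GC 14/22 = 63.6%, outside 43.1–53.3% ✗
GC clamp: 3' end TTG has 1 G/C, need ≥2 ✗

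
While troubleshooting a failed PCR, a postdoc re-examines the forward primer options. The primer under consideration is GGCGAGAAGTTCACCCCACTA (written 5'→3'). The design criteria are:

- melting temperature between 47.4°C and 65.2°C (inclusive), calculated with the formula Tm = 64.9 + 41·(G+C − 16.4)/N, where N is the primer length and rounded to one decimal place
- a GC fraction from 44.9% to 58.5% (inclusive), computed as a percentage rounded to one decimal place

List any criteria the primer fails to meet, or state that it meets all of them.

Base counts: A=6, T=3, G=5, C=7 (length 21).
Tm: Tm = 64.9 + 41·(12 − 16.4)/21 = 56.3°C ✓
GC content: GC 12/21 = 57.1% ✓

Meets all criteria.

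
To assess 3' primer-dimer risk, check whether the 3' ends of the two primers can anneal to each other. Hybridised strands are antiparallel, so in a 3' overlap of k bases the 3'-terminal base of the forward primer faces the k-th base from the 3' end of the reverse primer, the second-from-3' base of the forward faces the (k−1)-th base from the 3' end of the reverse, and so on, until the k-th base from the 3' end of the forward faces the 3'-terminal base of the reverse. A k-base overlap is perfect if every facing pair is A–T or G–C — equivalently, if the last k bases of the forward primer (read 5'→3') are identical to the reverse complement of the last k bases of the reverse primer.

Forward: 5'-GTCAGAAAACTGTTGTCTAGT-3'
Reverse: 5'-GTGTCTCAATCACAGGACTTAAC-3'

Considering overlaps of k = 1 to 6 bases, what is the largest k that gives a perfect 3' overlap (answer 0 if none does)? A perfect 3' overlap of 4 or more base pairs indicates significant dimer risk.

Last 6 bases (5'→3') — forward …TCTAGT, reverse …CTTAAC.
Reverse complement of the reverse primer's last 6 bases: GTTAAG; its first k bases are the reverse complement of the reverse primer's last k bases, so a perfect k-base overlap needs the forward primer's last k bases to equal them.
Comparing (forward last k vs required): k=1: T vs G ✗; k=2: GT vs GT ✓; k=3: AGT vs GTT ✗; k=4: TAGT vs GTTA ✗; k=5: CTAGT vs GTTAA ✗; k=6: TCTAGT vs GTTAAG ✗.
Only k = 2 is perfect, so the longest perfect 3' overlap is 2.

Longest perfect overlap: 2 complementary base pairs; below the dimer-risk threshold (threshold 4).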